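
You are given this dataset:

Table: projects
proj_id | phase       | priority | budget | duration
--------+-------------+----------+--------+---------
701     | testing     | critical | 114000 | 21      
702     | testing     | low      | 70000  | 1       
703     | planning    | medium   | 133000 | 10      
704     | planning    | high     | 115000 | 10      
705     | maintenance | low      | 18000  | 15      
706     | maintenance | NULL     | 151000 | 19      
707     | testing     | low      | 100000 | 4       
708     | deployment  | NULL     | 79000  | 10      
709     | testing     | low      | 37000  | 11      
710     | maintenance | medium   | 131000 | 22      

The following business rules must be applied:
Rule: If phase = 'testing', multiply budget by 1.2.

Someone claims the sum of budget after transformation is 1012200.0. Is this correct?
Yes, the result is correct.

Step 1: Calculate the correct sum after transformation
Step 2: Apply multiplier 1.2 to records where phase = 'testing'
Step 3: Correct result = 1012200.0
Step 4: Claimed result = 1012200.0
Step 5: 1012200.0 = 1012200.0 ✓
Conclusion: The claimed result is correct.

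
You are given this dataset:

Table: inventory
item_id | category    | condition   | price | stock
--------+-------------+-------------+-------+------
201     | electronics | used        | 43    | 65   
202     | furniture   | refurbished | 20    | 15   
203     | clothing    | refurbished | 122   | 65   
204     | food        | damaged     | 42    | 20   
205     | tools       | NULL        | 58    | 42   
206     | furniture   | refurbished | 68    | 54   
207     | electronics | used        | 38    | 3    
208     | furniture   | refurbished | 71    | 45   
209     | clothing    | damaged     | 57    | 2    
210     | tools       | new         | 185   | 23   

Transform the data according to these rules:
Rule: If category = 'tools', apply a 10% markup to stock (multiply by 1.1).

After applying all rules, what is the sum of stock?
340.5

Step 1: Records with category = 'tools' have total stock = 65
Step 2: Apply multiplier: 65 × 1.1 = 71.5
Step 3: Other records total: 269
Step 4: Final sum = 71.5 + 269 = 340.5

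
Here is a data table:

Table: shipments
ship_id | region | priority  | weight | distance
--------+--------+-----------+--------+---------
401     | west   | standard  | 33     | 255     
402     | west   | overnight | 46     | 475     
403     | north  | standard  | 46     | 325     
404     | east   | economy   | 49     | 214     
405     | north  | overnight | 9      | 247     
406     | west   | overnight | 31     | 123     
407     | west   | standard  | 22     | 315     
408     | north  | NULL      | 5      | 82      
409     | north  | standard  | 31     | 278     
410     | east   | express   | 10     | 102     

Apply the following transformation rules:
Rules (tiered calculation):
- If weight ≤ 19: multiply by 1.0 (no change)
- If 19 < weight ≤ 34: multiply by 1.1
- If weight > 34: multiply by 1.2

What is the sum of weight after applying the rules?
321.9

Step 1: Tier 1 (weight ≤ 19): 3 records, sum = 24 × 1.0 = 24.0
Step 2: Tier 2 (19 < weight ≤ 34): 4 records, sum = 117 × 1.1 = 128.7
Step 3: Tier 3 (weight > 34): 3 records, sum = 141 × 1.2 = 169.2
Step 4: Final sum = 24.0 + 128.7 + 169.2 = 321.9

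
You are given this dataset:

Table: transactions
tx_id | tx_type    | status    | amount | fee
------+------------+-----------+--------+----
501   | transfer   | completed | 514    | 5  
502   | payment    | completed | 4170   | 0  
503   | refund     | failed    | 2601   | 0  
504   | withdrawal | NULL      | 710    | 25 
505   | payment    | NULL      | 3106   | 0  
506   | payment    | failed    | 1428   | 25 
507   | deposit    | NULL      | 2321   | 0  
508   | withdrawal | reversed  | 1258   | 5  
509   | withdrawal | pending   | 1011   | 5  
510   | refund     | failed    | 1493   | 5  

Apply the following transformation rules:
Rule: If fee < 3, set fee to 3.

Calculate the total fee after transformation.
82

Step 1: 4 records have fee < 3
Step 2: These records originally summed to 0
Step 3: After setting to minimum: 4 × 3 = 12
Step 4: Unaffected records sum: 70
Step 5: Final sum = 12 + 70 = 82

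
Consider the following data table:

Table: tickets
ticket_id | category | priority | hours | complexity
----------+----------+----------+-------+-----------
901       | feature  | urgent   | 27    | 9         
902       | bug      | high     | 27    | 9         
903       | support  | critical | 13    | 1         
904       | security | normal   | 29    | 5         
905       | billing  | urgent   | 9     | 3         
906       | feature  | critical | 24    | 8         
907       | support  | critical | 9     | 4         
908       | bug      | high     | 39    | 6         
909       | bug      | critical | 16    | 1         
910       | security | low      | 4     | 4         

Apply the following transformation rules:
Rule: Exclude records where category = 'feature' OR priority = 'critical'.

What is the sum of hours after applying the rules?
108

Step 1: Find records where category = 'feature' OR priority = 'critical'
Step 2: 5 records match, summing to 89
Step 3: Original sum: 197
Step 4: Remaining sum = 197 - 89 = 108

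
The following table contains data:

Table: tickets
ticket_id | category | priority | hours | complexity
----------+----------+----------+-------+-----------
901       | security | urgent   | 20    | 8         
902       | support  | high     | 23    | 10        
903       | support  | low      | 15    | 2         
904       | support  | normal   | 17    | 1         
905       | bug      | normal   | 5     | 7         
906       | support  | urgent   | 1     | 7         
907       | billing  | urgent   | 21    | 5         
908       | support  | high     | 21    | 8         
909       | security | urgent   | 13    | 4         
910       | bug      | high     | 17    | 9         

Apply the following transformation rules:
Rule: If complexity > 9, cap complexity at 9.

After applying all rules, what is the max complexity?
9

Step 1: Original maximum complexity = 10
Step 2: Apply cap at 9
Step 3: 1 records had complexity > 9 and were capped
Step 4: Maximum after transformation = 9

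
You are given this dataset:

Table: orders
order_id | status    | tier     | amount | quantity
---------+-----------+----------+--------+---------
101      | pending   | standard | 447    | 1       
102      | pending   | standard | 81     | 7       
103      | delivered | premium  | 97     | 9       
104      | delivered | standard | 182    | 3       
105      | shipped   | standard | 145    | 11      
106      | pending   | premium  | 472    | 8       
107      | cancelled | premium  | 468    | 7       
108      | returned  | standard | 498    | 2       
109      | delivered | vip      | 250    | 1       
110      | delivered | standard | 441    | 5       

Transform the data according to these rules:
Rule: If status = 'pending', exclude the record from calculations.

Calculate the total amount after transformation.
2081

Step 1: Identify records where status = 'pending'
Step 2: The excluded records sum to 1000
Step 3: Original total amount = 3081
Step 4: Remaining total = 3081 - 1000 = 2081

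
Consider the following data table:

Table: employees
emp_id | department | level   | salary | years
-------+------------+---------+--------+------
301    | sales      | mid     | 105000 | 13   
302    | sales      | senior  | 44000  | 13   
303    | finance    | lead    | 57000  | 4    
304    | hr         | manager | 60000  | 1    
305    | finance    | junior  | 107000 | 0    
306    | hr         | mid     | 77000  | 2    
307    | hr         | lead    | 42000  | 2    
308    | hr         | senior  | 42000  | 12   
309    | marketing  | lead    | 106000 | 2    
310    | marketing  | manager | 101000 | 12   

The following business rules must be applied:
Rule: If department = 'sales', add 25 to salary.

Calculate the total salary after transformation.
741050

Step 1: Count records where department = 'sales': 2
Step 2: Total bonus added: 2 × 25 = 50
Step 3: Original sum of salary: 741000
Step 4: Final sum = 741000 + 50 = 741050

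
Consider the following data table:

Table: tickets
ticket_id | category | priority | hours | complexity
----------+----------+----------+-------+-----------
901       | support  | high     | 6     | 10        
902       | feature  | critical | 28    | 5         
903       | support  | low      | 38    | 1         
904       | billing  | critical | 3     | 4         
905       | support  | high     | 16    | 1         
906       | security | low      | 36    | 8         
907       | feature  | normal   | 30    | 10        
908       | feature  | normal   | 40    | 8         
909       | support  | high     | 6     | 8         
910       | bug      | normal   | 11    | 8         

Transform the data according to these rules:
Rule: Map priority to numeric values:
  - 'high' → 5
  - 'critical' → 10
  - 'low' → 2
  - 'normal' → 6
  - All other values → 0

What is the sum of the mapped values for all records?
57

Step 1: Apply mapping to each record
Step 2: Count by status:
  'high': 3 records × 5 = 15
  'critical': 2 records × 10 = 20
  'low': 2 records × 2 = 4
  'normal': 3 records × 6 = 18
Step 3: Sum all mapped values = 57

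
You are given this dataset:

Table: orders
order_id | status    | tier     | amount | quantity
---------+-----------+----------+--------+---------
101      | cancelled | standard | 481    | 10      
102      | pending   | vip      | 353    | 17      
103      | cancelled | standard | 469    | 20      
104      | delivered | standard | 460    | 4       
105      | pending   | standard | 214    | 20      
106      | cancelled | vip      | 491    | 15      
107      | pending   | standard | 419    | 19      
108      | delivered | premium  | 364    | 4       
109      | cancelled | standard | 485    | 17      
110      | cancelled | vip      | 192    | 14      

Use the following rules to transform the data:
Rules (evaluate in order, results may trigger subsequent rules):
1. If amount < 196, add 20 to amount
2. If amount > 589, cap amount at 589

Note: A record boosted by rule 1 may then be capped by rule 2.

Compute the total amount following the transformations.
3948

Step 1: Apply rule 1 to records with amount < 196
  - 1 records get bonus of 20
  - Of these, 0 records then exceed 589 and get capped
Step 2: Apply rule 2 to records with amount > 589
  - 0 records (original) are capped
Step 3: Calculate final sum = 3948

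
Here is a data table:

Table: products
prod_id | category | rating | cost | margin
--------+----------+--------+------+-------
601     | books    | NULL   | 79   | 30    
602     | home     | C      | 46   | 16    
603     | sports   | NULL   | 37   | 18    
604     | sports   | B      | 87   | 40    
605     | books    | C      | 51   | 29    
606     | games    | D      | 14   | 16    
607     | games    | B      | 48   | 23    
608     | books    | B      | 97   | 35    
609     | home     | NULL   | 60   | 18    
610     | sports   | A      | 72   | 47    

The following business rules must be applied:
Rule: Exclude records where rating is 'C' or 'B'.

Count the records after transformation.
5

Step 1: Count records to exclude
  - 2 (C) + 3 (B) = 5 records
Step 2: Total records: 10
Step 3: Remaining = 10 - 5 = 5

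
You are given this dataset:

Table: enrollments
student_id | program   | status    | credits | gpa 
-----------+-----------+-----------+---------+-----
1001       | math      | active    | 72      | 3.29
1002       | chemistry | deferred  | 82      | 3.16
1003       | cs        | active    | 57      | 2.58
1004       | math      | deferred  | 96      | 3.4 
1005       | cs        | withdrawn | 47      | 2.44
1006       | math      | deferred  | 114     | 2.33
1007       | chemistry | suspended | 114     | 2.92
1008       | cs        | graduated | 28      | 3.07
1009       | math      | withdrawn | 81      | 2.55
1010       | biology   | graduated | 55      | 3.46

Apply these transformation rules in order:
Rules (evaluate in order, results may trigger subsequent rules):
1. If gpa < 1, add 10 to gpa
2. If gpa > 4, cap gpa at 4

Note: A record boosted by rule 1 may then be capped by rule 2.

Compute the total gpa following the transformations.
29.2

Step 1: Apply rule 1 to records with gpa < 1
  - 0 records get bonus of 10
  - Of these, 0 records then exceed 4 and get capped
Step 2: Apply rule 2 to records with gpa > 4
  - 0 records (original) are capped
Step 3: Calculate final sum = 29.2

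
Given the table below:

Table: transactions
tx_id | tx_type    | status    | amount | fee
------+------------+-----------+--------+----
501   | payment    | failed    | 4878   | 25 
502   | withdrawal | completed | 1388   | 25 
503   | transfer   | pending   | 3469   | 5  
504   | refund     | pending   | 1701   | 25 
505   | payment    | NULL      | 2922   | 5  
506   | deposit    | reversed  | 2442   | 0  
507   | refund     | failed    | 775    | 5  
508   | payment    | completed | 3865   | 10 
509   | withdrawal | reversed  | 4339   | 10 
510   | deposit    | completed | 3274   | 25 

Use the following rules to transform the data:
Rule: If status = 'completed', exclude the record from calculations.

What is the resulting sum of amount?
20526

Step 1: Identify records where status = 'completed'
Step 2: The excluded records sum to 8527
Step 3: Original total amount = 29053
Step 4: Remaining total = 29053 - 8527 = 20526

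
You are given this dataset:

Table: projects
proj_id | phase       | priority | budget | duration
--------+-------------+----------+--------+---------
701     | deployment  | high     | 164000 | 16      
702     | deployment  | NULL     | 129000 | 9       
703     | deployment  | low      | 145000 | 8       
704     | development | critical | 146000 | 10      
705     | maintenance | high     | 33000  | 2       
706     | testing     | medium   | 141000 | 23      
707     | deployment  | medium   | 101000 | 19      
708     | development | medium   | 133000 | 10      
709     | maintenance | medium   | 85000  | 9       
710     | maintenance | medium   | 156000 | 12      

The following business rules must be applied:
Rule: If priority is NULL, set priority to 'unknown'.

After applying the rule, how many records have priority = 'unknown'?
1

Step 1: Count records where priority IS NULL
Step 2: Found 1 records with NULL priority
Step 3: These records will have priority set to 'unknown'
Step 4: Records already having priority = 'unknown': 0
Step 5: Answer: 1 + 0 = 1 records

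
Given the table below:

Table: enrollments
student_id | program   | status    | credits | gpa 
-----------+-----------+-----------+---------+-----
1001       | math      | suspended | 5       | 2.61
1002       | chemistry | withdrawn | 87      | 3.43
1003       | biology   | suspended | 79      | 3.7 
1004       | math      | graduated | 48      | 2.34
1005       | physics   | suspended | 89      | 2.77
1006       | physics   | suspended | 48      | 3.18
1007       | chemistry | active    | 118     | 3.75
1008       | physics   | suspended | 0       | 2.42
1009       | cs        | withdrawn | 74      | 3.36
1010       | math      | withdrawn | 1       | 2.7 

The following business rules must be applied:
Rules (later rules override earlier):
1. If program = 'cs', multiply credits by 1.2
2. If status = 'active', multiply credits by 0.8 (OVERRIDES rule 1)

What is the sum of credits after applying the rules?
540.2

Step 1: Rule 2 takes priority for records with status = 'active'
  - 1 records: 118 × 0.8 = 94.4
Step 2: Rule 1 applies to remaining records with program = 'cs'
  - 1 records: 74 × 1.2 = 88.8
Step 3: Other records unchanged: 357
Step 4: Final sum = 94.4 + 88.8 + 357 = 540.2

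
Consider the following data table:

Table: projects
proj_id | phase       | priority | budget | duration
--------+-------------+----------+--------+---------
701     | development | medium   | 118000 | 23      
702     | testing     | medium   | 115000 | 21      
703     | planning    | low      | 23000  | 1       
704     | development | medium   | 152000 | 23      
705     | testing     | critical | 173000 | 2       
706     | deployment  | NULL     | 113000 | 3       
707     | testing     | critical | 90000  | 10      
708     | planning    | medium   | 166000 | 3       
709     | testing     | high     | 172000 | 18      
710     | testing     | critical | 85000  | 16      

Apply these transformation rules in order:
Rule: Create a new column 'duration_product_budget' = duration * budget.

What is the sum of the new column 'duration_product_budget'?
15187000

Step 1: For each record, compute duration * budget
Example calculations:
  23 * 118000 = 2714000
  21 * 115000 = 2415000
  1 * 23000 = 23000
  ...
Step 2: Sum all derived values
Step 3: Total = 15187000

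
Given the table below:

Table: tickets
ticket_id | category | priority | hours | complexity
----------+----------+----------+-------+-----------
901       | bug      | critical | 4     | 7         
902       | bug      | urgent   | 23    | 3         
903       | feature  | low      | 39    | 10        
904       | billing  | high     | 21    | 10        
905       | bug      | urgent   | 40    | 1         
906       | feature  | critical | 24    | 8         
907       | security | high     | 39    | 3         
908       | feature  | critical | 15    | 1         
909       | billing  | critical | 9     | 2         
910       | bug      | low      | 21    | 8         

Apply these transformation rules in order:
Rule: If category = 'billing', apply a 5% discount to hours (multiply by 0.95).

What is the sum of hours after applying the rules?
233.5

Step 1: Records with category = 'billing' have total hours = 30
Step 2: Apply multiplier: 30 × 0.95 = 28.5
Step 3: Other records total: 205
Step 4: Final sum = 28.5 + 205 = 233.5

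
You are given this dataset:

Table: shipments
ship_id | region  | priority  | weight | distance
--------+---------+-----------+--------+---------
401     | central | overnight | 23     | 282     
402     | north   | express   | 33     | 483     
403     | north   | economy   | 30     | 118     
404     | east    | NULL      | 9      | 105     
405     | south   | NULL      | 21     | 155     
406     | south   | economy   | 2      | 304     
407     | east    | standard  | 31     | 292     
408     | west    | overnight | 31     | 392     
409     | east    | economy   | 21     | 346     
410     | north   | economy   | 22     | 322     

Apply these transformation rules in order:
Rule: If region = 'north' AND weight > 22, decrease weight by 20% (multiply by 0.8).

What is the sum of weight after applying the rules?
210.4

Step 1: Find records where region = 'north' AND weight > 22
Step 2: 2 records match, summing to 63
Step 3: After multiplier: 63 × 0.8 = 50.4
Step 4: Unaffected records sum: 160
Step 5: Final sum = 50.4 + 160 = 210.4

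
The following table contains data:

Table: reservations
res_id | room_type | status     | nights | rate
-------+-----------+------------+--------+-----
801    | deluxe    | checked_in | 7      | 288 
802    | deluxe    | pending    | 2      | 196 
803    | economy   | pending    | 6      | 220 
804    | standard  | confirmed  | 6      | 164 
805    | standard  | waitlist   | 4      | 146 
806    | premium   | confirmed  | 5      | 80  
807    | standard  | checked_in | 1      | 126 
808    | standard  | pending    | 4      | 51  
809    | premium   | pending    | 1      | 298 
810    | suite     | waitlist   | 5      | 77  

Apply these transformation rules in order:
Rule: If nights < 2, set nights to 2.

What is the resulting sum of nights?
43

Step 1: 2 records have nights < 2
Step 2: These records originally summed to 2
Step 3: After setting to minimum: 2 × 2 = 4
Step 4: Unaffected records sum: 39
Step 5: Final sum = 4 + 39 = 43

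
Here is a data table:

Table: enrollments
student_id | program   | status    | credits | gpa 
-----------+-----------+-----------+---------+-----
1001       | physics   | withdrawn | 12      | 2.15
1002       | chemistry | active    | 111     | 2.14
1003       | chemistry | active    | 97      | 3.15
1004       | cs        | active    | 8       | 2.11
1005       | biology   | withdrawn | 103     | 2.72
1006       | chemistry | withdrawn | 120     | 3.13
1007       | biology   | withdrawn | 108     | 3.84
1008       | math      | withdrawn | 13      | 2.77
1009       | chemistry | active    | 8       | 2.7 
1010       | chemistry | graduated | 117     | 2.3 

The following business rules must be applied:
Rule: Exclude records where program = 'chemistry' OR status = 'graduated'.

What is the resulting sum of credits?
244

Step 1: Find records where program = 'chemistry' OR status = 'graduated'
Step 2: 5 records match, summing to 453
Step 3: Original sum: 697
Step 4: Remaining sum = 697 - 453 = 244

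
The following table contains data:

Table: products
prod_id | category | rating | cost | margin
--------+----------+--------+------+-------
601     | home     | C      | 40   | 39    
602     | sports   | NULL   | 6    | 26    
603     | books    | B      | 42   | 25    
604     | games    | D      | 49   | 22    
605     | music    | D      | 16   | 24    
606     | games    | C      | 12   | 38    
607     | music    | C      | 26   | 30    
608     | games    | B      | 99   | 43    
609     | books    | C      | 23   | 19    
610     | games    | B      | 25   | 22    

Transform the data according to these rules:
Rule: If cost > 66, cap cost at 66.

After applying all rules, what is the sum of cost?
305

Step 1: 1 records have cost > 66
Step 2: These records originally summed to 99
Step 3: After capping: 1 × 66 = 66
Step 4: Unaffected records sum: 239
Step 5: Final sum = 66 + 239 = 305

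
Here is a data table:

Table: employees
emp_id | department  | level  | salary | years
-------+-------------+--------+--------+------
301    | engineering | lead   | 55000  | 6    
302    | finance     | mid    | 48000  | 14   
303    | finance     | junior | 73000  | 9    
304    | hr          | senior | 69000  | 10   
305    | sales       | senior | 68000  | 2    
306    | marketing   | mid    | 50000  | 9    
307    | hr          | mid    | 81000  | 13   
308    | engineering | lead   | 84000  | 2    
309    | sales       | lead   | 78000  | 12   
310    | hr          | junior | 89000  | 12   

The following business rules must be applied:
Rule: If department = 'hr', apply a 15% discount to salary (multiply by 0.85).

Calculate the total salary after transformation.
659150.0

Step 1: Records with department = 'hr' have total salary = 239000
Step 2: Apply multiplier: 239000 × 0.85 = 203150.0
Step 3: Other records total: 456000
Step 4: Final sum = 203150.0 + 456000 = 659150.0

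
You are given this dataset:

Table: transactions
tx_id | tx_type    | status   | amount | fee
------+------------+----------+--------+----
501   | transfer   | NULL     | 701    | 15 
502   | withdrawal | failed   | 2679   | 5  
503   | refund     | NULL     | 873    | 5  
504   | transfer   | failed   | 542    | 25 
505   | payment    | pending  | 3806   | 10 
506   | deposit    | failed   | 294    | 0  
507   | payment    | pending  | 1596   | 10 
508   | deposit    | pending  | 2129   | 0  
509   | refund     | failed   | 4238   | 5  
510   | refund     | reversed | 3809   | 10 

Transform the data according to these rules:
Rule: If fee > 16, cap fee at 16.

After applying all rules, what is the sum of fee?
76

Step 1: 1 records have fee > 16
Step 2: These records originally summed to 25
Step 3: After capping: 1 × 16 = 16
Step 4: Unaffected records sum: 60
Step 5: Final sum = 16 + 60 = 76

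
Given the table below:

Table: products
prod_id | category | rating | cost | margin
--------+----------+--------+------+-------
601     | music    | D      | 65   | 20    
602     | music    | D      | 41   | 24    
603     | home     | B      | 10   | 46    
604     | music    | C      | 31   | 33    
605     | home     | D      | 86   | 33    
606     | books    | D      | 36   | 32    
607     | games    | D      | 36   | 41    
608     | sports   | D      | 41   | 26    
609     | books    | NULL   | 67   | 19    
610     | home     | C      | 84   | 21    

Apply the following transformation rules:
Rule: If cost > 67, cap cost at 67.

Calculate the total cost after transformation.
461

Step 1: 2 records have cost > 67
Step 2: These records originally summed to 170
Step 3: After capping: 2 × 67 = 134
Step 4: Unaffected records sum: 327
Step 5: Final sum = 134 + 327 = 461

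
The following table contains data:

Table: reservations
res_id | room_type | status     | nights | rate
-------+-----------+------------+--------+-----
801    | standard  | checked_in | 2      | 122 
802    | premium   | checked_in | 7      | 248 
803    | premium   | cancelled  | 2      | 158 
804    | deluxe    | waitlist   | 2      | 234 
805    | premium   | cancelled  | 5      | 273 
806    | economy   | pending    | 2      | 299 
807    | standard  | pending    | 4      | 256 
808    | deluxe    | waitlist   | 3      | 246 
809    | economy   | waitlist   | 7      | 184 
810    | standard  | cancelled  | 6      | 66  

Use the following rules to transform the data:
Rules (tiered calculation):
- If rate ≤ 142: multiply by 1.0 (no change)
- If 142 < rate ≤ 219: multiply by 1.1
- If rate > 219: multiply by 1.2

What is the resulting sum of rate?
2431.4

Step 1: Tier 1 (rate ≤ 142): 2 records, sum = 188 × 1.0 = 188.0
Step 2: Tier 2 (142 < rate ≤ 219): 2 records, sum = 342 × 1.1 = 376.2
Step 3: Tier 3 (rate > 219): 6 records, sum = 1556 × 1.2 = 1867.2
Step 4: Final sum = 188.0 + 376.2 + 1867.2 = 2431.4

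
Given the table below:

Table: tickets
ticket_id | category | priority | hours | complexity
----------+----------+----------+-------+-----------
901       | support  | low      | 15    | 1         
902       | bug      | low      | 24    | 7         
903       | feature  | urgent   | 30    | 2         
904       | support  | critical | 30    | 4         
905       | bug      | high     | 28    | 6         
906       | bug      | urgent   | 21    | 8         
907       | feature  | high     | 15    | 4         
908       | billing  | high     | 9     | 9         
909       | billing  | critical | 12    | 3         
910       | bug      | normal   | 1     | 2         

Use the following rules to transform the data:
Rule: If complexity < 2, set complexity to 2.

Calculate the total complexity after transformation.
47

Step 1: 1 records have complexity < 2
Step 2: These records originally summed to 1
Step 3: After setting to minimum: 1 × 2 = 2
Step 4: Unaffected records sum: 45
Step 5: Final sum = 2 + 45 = 47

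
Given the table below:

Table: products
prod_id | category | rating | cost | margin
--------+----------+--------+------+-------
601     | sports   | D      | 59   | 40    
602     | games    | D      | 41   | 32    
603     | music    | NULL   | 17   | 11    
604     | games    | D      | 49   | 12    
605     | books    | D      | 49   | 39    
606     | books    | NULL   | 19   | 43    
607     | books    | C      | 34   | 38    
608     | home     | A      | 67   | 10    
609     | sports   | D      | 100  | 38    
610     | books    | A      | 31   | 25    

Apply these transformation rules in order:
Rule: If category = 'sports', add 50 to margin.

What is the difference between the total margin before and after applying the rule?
100

Step 1: Original sum of margin = 288
Step 2: 2 records have category = 'sports'
Step 3: Each affected record changes by 50
Step 4: Total change = 2 × 50 = 100
Step 5: New sum = 288 + 100 = 388
Step 6: Difference = |388 - 288| = 100
        (Sum increased by 100)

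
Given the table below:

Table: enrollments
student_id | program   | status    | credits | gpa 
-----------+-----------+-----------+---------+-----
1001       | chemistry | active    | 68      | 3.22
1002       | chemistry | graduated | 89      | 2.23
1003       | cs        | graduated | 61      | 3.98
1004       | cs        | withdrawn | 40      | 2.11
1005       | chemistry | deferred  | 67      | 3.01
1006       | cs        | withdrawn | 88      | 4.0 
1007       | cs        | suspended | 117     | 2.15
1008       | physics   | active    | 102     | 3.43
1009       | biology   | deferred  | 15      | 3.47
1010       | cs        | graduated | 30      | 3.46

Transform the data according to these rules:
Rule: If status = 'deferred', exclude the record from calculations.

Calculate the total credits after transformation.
595

Step 1: Identify records where status = 'deferred'
Step 2: The excluded records sum to 82
Step 3: Original total credits = 677
Step 4: Remaining total = 677 - 82 = 595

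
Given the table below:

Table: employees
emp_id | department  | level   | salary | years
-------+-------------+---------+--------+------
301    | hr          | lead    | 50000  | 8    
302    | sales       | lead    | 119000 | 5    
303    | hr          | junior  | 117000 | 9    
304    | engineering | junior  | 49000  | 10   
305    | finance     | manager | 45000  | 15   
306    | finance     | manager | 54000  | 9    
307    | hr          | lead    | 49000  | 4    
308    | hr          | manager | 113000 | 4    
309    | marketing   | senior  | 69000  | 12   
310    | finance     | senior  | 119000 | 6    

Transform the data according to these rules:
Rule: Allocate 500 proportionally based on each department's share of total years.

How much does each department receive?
engineering: 60.98, finance: 182.93, hr: 152.44, marketing: 73.17, sales: 30.49

Step 1: Calculate total years = 82
Step 2: Calculate each department's proportion:
  engineering: 10/82 = 12.20% → 60.98
  finance: 30/82 = 36.59% → 182.93
  hr: 25/82 = 30.49% → 152.44
  marketing: 12/82 = 14.63% → 73.17
  sales: 5/82 = 6.10% → 30.49
Step 3: Verify: sum of allocations ≈ 500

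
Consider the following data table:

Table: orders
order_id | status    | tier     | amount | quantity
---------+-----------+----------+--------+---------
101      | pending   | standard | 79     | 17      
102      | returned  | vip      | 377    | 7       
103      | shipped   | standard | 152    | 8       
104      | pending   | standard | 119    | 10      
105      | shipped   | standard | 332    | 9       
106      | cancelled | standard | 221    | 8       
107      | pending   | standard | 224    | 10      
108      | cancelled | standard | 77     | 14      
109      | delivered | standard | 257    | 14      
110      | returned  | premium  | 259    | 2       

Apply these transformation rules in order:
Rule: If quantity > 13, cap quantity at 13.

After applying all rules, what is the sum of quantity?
93

Step 1: 3 records have quantity > 13
Step 2: These records originally summed to 45
Step 3: After capping: 3 × 13 = 39
Step 4: Unaffected records sum: 54
Step 5: Final sum = 39 + 54 = 93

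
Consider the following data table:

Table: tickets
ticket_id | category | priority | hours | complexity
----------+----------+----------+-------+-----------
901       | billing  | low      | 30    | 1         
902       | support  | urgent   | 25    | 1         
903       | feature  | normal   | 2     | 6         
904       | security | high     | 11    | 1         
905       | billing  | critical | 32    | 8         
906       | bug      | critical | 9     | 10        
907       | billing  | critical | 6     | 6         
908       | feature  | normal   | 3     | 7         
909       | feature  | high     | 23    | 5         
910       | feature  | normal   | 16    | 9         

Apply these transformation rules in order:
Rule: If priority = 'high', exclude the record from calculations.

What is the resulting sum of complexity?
48

Step 1: Identify records where priority = 'high'
Step 2: The excluded records sum to 6
Step 3: Original total complexity = 54
Step 4: Remaining total = 54 - 6 = 48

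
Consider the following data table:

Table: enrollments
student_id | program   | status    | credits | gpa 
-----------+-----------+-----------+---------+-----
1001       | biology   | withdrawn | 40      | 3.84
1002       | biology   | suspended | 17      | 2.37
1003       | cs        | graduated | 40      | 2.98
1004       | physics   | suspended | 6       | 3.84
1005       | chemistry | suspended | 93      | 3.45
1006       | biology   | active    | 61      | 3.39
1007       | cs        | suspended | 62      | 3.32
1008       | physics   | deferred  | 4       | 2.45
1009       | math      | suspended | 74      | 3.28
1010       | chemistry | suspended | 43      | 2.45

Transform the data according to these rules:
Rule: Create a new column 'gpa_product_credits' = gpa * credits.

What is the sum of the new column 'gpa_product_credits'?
1427.48

Step 1: For each record, compute gpa * credits
Example calculations:
  3.84 * 40 = 153.6
  2.37 * 17 = 40.29
  2.98 * 40 = 119.2
  ...
Step 2: Sum all derived values
Step 3: Total = 1427.48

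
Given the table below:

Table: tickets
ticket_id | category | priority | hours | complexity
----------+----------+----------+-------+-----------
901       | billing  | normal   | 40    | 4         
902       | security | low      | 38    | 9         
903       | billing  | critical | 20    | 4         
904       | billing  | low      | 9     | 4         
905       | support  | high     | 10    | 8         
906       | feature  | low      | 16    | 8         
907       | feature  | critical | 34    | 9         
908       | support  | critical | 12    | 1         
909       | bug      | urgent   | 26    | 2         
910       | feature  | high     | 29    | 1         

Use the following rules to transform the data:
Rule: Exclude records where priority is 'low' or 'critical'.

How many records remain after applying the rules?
4

Step 1: Count records to exclude
  - 3 (low) + 3 (critical) = 6 records
Step 2: Total records: 10
Step 3: Remaining = 10 - 6 = 4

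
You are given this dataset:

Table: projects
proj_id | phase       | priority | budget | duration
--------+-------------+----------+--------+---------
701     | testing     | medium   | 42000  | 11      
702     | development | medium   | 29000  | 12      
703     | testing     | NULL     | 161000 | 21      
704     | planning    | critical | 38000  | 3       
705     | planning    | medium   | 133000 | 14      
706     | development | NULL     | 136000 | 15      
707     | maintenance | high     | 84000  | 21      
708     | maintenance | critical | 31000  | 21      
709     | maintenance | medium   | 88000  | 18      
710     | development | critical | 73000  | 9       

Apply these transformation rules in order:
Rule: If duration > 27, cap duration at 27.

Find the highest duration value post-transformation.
21

Step 1: Original maximum duration = 21
Step 2: Check cap of 27 against maximum
Step 3: No records exceed the cap (max 21 <= cap 27), so no capping applies
Step 4: Maximum after transformation = 21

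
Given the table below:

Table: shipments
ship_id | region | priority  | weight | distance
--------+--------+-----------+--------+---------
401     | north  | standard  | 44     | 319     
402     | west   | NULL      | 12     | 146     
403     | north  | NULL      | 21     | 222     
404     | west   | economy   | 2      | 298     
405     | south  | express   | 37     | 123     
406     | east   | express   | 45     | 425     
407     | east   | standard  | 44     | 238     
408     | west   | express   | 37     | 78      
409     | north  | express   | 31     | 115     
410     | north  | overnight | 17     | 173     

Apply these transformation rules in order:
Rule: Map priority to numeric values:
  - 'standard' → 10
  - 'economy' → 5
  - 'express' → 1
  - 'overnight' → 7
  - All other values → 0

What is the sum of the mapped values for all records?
36

Step 1: Apply mapping to each record
Step 2: Count by status:
  'standard': 2 records × 10 = 20
  'economy': 1 records × 5 = 5
  'express': 4 records × 1 = 4
  'overnight': 1 records × 7 = 7
Step 3: Sum all mapped values = 36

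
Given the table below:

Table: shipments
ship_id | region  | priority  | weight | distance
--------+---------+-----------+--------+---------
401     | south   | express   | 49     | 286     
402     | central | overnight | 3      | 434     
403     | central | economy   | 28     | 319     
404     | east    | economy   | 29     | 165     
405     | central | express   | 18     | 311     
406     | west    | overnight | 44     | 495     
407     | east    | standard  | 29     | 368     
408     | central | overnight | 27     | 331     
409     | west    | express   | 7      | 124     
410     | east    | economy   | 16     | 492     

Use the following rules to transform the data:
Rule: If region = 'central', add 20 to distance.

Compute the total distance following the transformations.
3405

Step 1: Count records where region = 'central': 4
Step 2: Total bonus added: 4 × 20 = 80
Step 3: Original sum of distance: 3325
Step 4: Final sum = 3325 + 80 = 3405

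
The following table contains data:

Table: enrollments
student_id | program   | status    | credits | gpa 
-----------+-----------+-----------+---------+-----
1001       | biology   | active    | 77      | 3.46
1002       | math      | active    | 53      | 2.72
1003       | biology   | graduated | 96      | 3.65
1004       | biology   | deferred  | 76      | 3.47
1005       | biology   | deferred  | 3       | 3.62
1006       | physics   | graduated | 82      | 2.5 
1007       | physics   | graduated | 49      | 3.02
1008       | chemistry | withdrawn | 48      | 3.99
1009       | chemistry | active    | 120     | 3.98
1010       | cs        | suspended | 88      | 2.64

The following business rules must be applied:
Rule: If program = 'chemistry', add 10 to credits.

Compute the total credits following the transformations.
712

Step 1: Count records where program = 'chemistry': 2
Step 2: Total bonus added: 2 × 10 = 20
Step 3: Original sum of credits: 692
Step 4: Final sum = 692 + 20 = 712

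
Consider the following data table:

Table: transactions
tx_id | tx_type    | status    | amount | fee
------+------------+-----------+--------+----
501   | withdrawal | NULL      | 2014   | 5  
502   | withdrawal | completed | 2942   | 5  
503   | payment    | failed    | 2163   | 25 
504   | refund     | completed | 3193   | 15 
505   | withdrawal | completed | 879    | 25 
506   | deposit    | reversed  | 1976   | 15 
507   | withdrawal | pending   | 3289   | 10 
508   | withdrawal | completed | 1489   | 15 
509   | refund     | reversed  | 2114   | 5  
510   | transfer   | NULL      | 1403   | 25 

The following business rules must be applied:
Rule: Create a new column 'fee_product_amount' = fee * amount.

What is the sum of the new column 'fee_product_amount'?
279235

Step 1: For each record, compute fee * amount
Example calculations:
  5 * 2014 = 10070
  5 * 2942 = 14710
  25 * 2163 = 54075
  ...
Step 2: Sum all derived values
Step 3: Total = 279235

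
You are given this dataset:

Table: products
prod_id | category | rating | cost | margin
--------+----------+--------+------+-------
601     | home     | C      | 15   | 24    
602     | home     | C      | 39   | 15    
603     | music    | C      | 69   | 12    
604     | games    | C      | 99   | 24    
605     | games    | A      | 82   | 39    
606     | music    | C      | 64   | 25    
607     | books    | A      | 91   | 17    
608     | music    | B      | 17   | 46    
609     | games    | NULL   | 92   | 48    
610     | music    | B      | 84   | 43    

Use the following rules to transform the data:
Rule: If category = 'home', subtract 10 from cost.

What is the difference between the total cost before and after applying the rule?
20

Step 1: Original sum of cost = 652
Step 2: 2 records have category = 'home'
Step 3: Each affected record changes by -10
Step 4: Total change = 2 × -10 = -20
Step 5: New sum = 652 + -20 = 632
Step 6: Difference = |632 - 652| = 20
        (Sum decreased by 20)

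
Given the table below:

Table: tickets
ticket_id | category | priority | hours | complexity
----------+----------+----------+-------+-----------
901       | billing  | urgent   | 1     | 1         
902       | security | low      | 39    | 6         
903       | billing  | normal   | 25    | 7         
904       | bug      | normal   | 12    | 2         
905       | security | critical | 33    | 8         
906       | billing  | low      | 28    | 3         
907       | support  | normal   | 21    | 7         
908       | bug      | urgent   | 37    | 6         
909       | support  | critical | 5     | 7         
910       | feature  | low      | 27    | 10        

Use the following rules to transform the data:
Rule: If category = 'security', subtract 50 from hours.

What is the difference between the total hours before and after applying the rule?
100

Step 1: Original sum of hours = 228
Step 2: 2 records have category = 'security'
Step 3: Each affected record changes by -50
Step 4: Total change = 2 × -50 = -100
Step 5: New sum = 228 + -100 = 128
Step 6: Difference = |128 - 228| = 100
        (Sum decreased by 100)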